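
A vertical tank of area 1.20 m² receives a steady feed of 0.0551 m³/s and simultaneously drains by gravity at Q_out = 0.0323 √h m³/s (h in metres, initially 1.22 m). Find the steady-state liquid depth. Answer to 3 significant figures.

Level balance: A dh/dt = 0.0551 − 0.0323 √h. Setting dh/dt = 0:
Q_in = 0.0323 √h_ss ⇒ √h_ss = 0.0551/0.0323 = 1.7059.
h_ss = 1.7059² = 2.9100 m. (Since h₀ = 1.22 m < h_ss, the level will rise toward this value.)

2.91 m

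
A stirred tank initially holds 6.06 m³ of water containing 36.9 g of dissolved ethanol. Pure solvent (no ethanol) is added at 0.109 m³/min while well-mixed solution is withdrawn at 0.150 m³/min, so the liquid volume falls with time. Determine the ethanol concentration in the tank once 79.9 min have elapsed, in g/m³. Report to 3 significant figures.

Total volume: dV/dt = Q_in − Q_out = -0.041000 m³/min, so V(t) = 6.06 − 0.041000 t and V(79.9) = 2.7841 m³.
Solute balance: dm/dt = 0 − Q_out C = −Q_out m/V(t).
dm/m = −Q_out dt/(V₀ − 0.041000 t); integrating gives ln(m/m₀) = −(Q_out/(Q_in−Q_out)) ln(V/V₀).
m = m₀ (V₀/V)^(Q_out/(Q_in−Q_out)) = 36.9 × (6.06/2.7841)^(-3.6585) = 2.1440 g.
C = m/V = 2.1440/2.7841 = 0.77007 g/m³.

0.770 g/m³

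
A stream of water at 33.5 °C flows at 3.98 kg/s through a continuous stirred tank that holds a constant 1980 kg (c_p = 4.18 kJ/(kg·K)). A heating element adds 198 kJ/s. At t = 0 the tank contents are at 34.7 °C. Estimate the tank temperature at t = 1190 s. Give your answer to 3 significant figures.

44.4 °C

Heat balance on the well-mixed liquid: M c_p dT/dt = ṁ c_p (T_in − T) + 198.
τ = M/ṁ = 497.49 s; T_ss = T_in + Q̇/(ṁ c_p) = 33.5 + 198/(3.98·4.18) = 45.402 °C.
Integrating: T(t) = T_ss + (T₀ − T_ss) e^(−t/τ).
T(1190) = 45.402 + (-10.702)·e^(−1190/497.49) = 45.402 + (-10.702)·0.091445 = 44.423 °C.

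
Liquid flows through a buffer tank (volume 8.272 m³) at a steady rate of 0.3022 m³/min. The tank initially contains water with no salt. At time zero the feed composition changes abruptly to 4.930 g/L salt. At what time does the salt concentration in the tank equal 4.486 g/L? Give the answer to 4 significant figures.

Species balance: V dC/dt = Q(C_in − C) ⇒ τ = V/Q = 27.3726 min.
C(t) = C_in + (C₀ − C_in) e^(−t/τ). Set C = 4.486 and solve for t:
e^(−t/τ) = (C − C_in)/(C₀ − C_in) = (4.486 − 4.930)/(0 − 4.930) = 0.0900609
t = −τ ln(…) = 27.3726 × 2.40727 = 65.8932 min.

65.89 min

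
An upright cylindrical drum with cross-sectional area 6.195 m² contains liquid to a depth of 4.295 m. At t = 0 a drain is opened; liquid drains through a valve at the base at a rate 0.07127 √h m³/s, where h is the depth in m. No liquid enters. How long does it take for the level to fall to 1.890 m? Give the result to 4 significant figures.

121.3 s

With no inflow, A dh/dt = −0.07127 √h.
This is separable: 2 d(√h)/dt = −0.07127/A, so √h = √h₀ − (0.07127/(2A)) t.
t = 2A(√h₀ − √h)/0.07127 = 2·6.195·(√4.295 − √1.890)/0.07127
  = 12.3900 × (2.07244 − 1.37477) / 0.07127 = 121.286 s.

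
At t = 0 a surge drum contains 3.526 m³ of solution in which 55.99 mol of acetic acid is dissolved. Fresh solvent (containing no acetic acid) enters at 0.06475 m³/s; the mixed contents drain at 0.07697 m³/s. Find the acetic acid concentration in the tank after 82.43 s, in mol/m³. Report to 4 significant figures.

Let m(t) be the amount of acetic acid. Volume: V(t) = V₀ + (Q_in − Q_out) t = 3.526 − 0.0122200 t; V(82.43) = 2.51871 m³.
No acetic acid enters, so dm/dt = −Q_out · (m/V).
dm/m = −Q_out dt/(V₀ − 0.0122200 t); integrating gives ln(m/m₀) = −(Q_out/(Q_in−Q_out)) ln(V/V₀).
m = m₀ (V₀/V)^(Q_out/(Q_in−Q_out)) = 55.99 × (3.526/2.51871)^(-6.29869) = 6.72730 mol.
C = m/V = 6.72730/2.51871 = 2.67093 mol/m³.

2.671 mol/m³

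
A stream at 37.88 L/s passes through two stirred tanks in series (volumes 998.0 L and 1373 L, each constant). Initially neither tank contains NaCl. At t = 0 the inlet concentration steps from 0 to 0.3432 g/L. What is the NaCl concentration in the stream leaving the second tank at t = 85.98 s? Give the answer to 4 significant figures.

0.2609 g/L

Each tank obeys Vᵢ dCᵢ/dt = Q(Cᵢ₋₁ − Cᵢ), so τᵢ = Vᵢ/Q.
τ₁ = 998.0/37.88 = 26.3464 s; τ₂ = 1373/37.88 = 36.2460 s.
Tank 1: C₁ = C_in(1 − e^(−t/τ₁)). Tank 2 (τ₁ ≠ τ₂): C₂ = C_in[1 − (τ₁ e^(−t/τ₁) − τ₂ e^(−t/τ₂))/(τ₁ − τ₂)].
At t = 85.98: e^(−t/τ₁) = 0.0382562, e^(−t/τ₂) = 0.0932826.
C₂ = 0.3432·[1 − (26.3464·0.0382562 − 36.2460·0.0932826)/(-9.89968)] = 0.3432·0.760274 = 0.260926 g/L.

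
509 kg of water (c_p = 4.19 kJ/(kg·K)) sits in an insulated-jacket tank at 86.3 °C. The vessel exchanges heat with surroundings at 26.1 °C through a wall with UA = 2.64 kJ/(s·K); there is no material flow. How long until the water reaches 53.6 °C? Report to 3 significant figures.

633 s

Energy balance: M c_p dT/dt = −UA(T − T_amb).
τ = M c_p/UA = 807.84 s; T_ss = T_amb = 26.100 °C.
T(t) = T_ss + (T₀ − T_ss)e^(−t/τ); set T = 53.6:
t = −τ ln[(T − T_ss)/(T₀ − T_ss)] = −807.84 · ln(0.45681) = 632.94 s.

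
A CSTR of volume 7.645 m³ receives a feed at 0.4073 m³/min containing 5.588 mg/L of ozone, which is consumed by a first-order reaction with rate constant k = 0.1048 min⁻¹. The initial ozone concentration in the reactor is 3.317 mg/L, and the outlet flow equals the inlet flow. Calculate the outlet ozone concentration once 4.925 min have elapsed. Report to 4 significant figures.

2.541 mg/L

Accumulation = in − out − consumed: V dC/dt = Q C_in − Q C − k V C.
dC/dt = (Q/V) C_in − (Q/V + k) C; effective rate a = Q/V + k = 0.0532767 + 0.1048 = 0.158077 min⁻¹.
C_ss = Q C_in/(Q + kV) = 1.88333 mg/L; C(t) = C_ss + (C₀ − C_ss) e^(−a t).
C(4.925) = 1.88333 + (1.43367)·e^(−0.158077·4.925) = 1.88333 + (1.43367)·0.459082 = 2.54150 mg/L.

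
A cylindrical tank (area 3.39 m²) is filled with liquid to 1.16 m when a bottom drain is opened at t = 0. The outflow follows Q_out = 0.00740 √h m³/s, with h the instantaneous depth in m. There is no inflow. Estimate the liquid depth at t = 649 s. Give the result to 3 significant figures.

0.136 m

A dh/dt = −Q_out = −0.00740 √h.
Separate and integrate: 2(√h − √h₀) = −(0.00740/A) t.
√h = √1.16 − 0.00740·649/(2·3.39) = 1.0770 − 0.70835 = 0.36868.
h = 0.36868² = 0.13593 m.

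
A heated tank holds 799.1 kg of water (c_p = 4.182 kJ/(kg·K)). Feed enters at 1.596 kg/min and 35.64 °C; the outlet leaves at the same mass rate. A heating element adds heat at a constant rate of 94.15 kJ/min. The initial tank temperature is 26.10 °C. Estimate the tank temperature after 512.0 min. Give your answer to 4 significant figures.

First-law balance (no shaft work): M c_p dT/dt = ṁ c_p (T_in − T) + 94.15.
τ = M/ṁ = 500.689 min; T_ss = T_in + Q̇/(ṁ c_p) = 35.64 + 94.15/(1.596·4.182) = 49.7460 °C.
Solution: T(t) = T_ss + (T₀ − T_ss) e^(−t/τ).
T(512.0) = 49.7460 + (-23.6460)·e^(−512.0/500.689) = 49.7460 + (-23.6460)·0.359662 = 41.2414 °C.

41.24 °C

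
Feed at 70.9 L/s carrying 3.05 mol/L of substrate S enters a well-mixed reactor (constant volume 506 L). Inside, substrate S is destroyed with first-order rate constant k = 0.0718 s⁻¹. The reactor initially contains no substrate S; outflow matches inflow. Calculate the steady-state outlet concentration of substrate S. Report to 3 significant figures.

Accumulation = in − out − consumed: V dC/dt = Q C_in − Q C − k V C.
Steady state (dC/dt = 0): C_ss = Q C_in/(Q + kV) = C_in/(1 + kV/Q).
C_ss = 70.9·3.05/(70.9 + 0.0718·506) = 216.25/107.23 = 2.0166 mol/L.

2.02 mol/L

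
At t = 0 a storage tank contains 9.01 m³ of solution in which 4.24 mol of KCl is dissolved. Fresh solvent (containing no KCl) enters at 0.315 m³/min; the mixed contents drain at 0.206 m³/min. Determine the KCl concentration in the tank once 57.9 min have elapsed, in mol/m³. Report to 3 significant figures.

Let m(t) be the amount of KCl. Volume: V(t) = V₀ + (Q_in − Q_out) t = 9.01 + 0.10900 t; V(57.9) = 15.321 m³.
Solute balance: dm/dt = 0 − Q_out C = −Q_out m/V(t).
Separate: dm/m = −Q_out dt/V(t) ⇒ ln(m/m₀) = −(Q_out/(Q_in−Q_out)) ln(V/V₀).
m = m₀ (V₀/V)^(Q_out/(Q_in−Q_out)) = 4.24 × (9.01/15.321)^(1.8899) = 1.5546 mol.
C = m/V = 1.5546/15.321 = 0.10147 mol/m³.

0.101 mol/m³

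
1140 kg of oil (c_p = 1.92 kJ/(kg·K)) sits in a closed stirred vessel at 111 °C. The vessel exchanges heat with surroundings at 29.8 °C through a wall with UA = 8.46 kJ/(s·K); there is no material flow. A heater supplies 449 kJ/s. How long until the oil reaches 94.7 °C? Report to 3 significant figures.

224 s

Lumped-capacitance energy balance: M c_p dT/dt = UA(T_amb − T) + Q̇.
τ = M c_p/UA = 258.72 s; T_ss = T_amb + Q̇/UA = 29.8 + 449/8.46 = 82.873 °C.
T(t) = T_ss + (T₀ − T_ss)e^(−t/τ); set T = 94.7:
t = −τ ln[(T − T_ss)/(T₀ − T_ss)] = −258.72 · ln(0.42048) = 224.15 s.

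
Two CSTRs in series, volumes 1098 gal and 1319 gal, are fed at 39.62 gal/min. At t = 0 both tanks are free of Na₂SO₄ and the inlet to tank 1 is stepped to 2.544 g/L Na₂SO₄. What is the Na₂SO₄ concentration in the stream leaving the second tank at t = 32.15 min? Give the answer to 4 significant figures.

0.7254 g/L

Species balance on tank i: dCᵢ/dt = (Cᵢ₋₁ − Cᵢ)/τᵢ with τᵢ = Vᵢ/Q.
τ₁ = 1098/39.62 = 27.7133 min; τ₂ = 1319/39.62 = 33.2913 min.
Solving the cascade with C₁(0)=C₂(0)=0 gives C₂(t) = C_in[1 − (τ₁ e^(−t/τ₁) − τ₂ e^(−t/τ₂))/(τ₁ − τ₂)].
At t = 32.15: e^(−t/τ₁) = 0.313457, e^(−t/τ₂) = 0.380709.
C₂ = 2.544·[1 − (27.7133·0.313457 − 33.2913·0.380709)/(-5.57799)] = 2.544·0.285157 = 0.725440 g/L.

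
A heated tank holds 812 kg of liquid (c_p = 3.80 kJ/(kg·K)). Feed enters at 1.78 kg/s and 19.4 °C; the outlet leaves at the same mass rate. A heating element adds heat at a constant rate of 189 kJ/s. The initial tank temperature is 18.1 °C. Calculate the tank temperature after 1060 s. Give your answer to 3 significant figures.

44.5 °C

M c_p dT/dt = ṁ c_p (T_in − T) + Q̇.
Rearrange: dT/dt = (T_ss − T)/τ with τ = M/ṁ = 456.18 s and T_ss = T_in + Q̇/(ṁ c_p) = 47.342 °C.
Solution: T(t) = T_ss + (T₀ − T_ss) e^(−t/τ).
T(1060) = 47.342 + (-29.242)·e^(−1060/456.18) = 47.342 + (-29.242)·0.097916 = 44.479 °C.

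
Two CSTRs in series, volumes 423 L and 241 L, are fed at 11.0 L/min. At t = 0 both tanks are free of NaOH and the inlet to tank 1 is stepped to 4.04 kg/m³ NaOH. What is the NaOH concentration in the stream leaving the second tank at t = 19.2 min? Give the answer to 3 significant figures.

0.568 kg/m³

Each tank obeys Vᵢ dCᵢ/dt = Q(Cᵢ₋₁ − Cᵢ), so τᵢ = Vᵢ/Q.
τ₁ = 423/11.0 = 38.455 min; τ₂ = 241/11.0 = 21.909 min.
Solving the cascade with C₁(0)=C₂(0)=0 gives C₂(t) = C_in[1 − (τ₁ e^(−t/τ₁) − τ₂ e^(−t/τ₂))/(τ₁ − τ₂)].
At t = 19.2: e^(−t/τ₁) = 0.60696, e^(−t/τ₂) = 0.41630.
C₂ = 4.04·[1 − (38.455·0.60696 − 21.909·0.41630)/(16.545)] = 4.04·0.14057 = 0.56791 kg/m³.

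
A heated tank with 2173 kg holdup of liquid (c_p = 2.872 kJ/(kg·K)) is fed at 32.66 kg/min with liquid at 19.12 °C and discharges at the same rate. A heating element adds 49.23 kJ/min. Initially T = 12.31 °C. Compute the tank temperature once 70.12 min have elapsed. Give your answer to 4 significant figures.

M c_p dT/dt = ṁ c_p (T_in − T) + Q̇.
τ = M/ṁ = 66.5340 min; T_ss = T_in + Q̇/(ṁ c_p) = 19.12 + 49.23/(32.66·2.872) = 19.6448 °C.
T approaches T_ss exponentially: T(t) = T_ss + (T₀ − T_ss) e^(−t/τ).
T(70.12) = 19.6448 + (-7.33484)·e^(−70.12/66.5340) = 19.6448 + (-7.33484)·0.348577 = 17.0881 °C.

17.09 °C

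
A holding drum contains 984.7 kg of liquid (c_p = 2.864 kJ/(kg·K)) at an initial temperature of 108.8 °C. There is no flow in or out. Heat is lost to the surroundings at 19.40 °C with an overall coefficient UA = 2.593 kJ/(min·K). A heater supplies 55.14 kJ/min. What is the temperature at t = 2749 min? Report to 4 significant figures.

46.11 °C

M c_p dT/dt = −UA(T − T_amb) + Q̇.
dT/dt = (T_ss − T)/τ with T_ss = T_amb + Q̇/UA = 19.40 + 55.14/2.593 = 40.6649 °C, τ = M c_p/UA = 984.7·2.864/2.593 = 1087.61 min.
T approaches T_ss exponentially: T(t) = T_ss + (T₀ − T_ss) e^(−t/τ).
T(2749) = 40.6649 + (68.1351)·0.0798542 = 46.1058 °C.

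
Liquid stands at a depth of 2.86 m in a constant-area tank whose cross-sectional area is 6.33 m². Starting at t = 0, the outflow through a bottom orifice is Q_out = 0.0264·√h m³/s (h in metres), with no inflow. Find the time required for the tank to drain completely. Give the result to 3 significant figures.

811 s

Unsteady balance on liquid volume: A dh/dt = −0.0264 √h.
∫ h^(−1/2) dh = −(0.0264/A) ∫ dt, giving 2√h = 2√h₀ − (0.0264/A) t.
Tank is empty when √h = 0: t_empty = 2A√h₀/0.0264.
t_empty = 2·6.33·√2.86/0.0264 = 12.660·1.6912/0.0264 = 810.98 s.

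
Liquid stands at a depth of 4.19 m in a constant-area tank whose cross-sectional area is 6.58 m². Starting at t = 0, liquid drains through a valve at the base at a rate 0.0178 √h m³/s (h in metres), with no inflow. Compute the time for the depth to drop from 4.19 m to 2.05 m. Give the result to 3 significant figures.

455 s

With no inflow, A dh/dt = −0.0178 √h.
Separate and integrate: 2(√h − √h₀) = −(0.0178/A) t.
t = 2A(√h₀ − √h)/0.0178 = 2·6.58·(√4.19 − √2.05)/0.0178
  = 13.160 × (2.0469 − 1.4318) / 0.0178 = 454.81 s.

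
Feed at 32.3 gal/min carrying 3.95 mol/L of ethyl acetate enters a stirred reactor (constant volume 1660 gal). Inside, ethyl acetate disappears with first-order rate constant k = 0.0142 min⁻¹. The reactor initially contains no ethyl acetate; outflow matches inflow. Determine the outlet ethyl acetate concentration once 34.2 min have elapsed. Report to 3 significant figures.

1.56 mol/L

Accumulation = in − out − consumed: V dC/dt = Q C_in − Q C − k V C.
dC/dt = (Q/V) C_in − (Q/V + k) C; effective rate a = Q/V + k = 0.019458 + 0.0142 = 0.033658 min⁻¹.
C_ss = Q C_in/(Q + kV) = 2.2835 mol/L; C(t) = C_ss + (C₀ − C_ss) e^(−a t).
C(34.2) = 2.2835 + (-2.2835)·e^(−0.033658·34.2) = 2.2835 + (-2.2835)·0.31629 = 1.5613 mol/L.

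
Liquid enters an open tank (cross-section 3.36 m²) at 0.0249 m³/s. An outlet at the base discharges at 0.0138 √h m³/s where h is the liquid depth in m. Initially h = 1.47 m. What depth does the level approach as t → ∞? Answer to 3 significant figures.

Level balance: A dh/dt = 0.0249 − 0.0138 √h. Setting dh/dt = 0:
Q_in = 0.0138 √h_ss ⇒ √h_ss = 0.0249/0.0138 = 1.8043.
h_ss = 1.8043² = 3.2557 m. (Since h₀ = 1.47 m < h_ss, the level will rise toward this value.)

3.26 m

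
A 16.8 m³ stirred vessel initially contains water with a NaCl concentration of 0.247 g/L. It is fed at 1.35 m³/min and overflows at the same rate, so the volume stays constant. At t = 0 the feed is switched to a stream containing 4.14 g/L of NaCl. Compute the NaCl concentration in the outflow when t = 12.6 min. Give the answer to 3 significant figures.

Species balance on the tank: V dC/dt = Q(C_in − C).
Rewrite as dC/dt + C/τ = C_in/τ, τ = V/Q = 12.444 min.
Solution: C(t) = C_in + (C₀ − C_in) e^(−t/τ).
C(12.6) = 4.14 + (0.247 − 4.14)·e^(−12.6/12.444) = 4.14 + (-3.8930)·0.36331 = 2.7256 g/L.

2.73 g/L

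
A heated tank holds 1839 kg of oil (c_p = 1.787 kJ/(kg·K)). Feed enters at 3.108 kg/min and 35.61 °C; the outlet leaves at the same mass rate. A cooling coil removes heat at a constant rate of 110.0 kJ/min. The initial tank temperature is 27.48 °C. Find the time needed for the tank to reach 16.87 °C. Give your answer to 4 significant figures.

1417 min

First-law balance (no shaft work): M c_p dT/dt = ṁ c_p (T_in − T) − 110.0.
τ = M/ṁ = 591.699 min; T_ss = T_in − Q̇/(ṁ c_p) = 15.8044 °C.
T(t) = T_ss + (T₀ − T_ss) e^(−t/τ). Set T = 16.87:
e^(−t/τ) = (16.87 − 15.8044)/(27.48 − 15.8044) = 0.0912641
t = −591.699 · ln(0.0912641) = 1416.53 min.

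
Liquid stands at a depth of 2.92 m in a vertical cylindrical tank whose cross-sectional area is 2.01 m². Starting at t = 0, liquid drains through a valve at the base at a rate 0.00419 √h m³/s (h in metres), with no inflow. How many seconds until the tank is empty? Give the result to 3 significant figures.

1640 s

With no inflow, A dh/dt = −0.00419 √h.
Separate and integrate: 2(√h − √h₀) = −(0.00419/A) t.
Set h = 0: 2√h₀ = (0.00419/A) t_empty ⇒ t_empty = 2A√h₀/0.00419.
t_empty = 2·2.01·√2.92/0.00419 = 4.0200·1.7088/0.00419 = 1639.5 s.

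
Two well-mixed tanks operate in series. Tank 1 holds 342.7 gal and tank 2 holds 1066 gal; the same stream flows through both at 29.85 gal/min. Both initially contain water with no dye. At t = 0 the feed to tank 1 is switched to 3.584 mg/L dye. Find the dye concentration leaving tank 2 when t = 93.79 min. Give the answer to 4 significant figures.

Time constants: τᵢ = Vᵢ/Q for each well-mixed tank.
τ₁ = 342.7/29.85 = 11.4807 min; τ₂ = 1066/29.85 = 35.7119 min.
Solving the cascade with C₁(0)=C₂(0)=0 gives C₂(t) = C_in[1 − (τ₁ e^(−t/τ₁) − τ₂ e^(−t/τ₂))/(τ₁ − τ₂)].
At t = 93.79: e^(−t/τ₁) = 0.000283206, e^(−t/τ₂) = 0.0723459.
C₂ = 3.584·[1 − (11.4807·0.000283206 − 35.7119·0.0723459)/(-24.2312)] = 3.584·0.893511 = 3.20234 mg/L.

3.202 mg/L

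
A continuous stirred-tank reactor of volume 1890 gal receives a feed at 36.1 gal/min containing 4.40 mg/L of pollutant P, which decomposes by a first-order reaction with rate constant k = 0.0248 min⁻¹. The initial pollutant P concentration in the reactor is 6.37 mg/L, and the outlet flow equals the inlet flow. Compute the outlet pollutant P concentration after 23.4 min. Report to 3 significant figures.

Accumulation = in − out − consumed: V dC/dt = Q C_in − Q C − k V C.
This is linear with rate a = Q/V + k = 0.043901 min⁻¹.
C_ss = Q C_in/(Q + kV) = 1.9144 mg/L; C(t) = C_ss + (C₀ − C_ss) e^(−a t).
C(23.4) = 1.9144 + (4.4556)·e^(−0.043901·23.4) = 1.9144 + (4.4556)·0.35798 = 3.5094 mg/L.

3.51 mg/L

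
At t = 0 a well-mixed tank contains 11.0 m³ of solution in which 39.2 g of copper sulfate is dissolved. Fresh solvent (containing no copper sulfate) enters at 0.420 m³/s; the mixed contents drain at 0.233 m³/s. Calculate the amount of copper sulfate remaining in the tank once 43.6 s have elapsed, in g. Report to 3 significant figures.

Let m(t) be the amount of copper sulfate. Volume: V(t) = V₀ + (Q_in − Q_out) t = 11.0 + 0.18700 t; V(43.6) = 19.153 m³.
No copper sulfate enters, so dm/dt = −Q_out · (m/V).
Separate: dm/m = −Q_out dt/V(t) ⇒ ln(m/m₀) = −(Q_out/(Q_in−Q_out)) ln(V/V₀).
m = m₀ (V₀/V)^(Q_out/(Q_in−Q_out)) = 39.2 × (11.0/19.153)^(1.2460) = 19.642 g.

19.6 g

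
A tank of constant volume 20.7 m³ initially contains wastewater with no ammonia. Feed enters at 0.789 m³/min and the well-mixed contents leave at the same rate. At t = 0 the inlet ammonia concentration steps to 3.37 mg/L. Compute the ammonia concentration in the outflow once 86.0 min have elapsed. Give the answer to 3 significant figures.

Transient balance on the dissolved component: V dC/dt = Q(C_in − C).
Time constant τ = V/Q = 20.7/0.789 = 26.236 min.
Solution: C(t) = C_in + (C₀ − C_in) e^(−t/τ).
C(86.0) = 3.37 + (0 − 3.37)·e^(−86.0/26.236) = 3.37 + (-3.3700)·0.037705 = 3.2429 mg/L.

3.24 mg/L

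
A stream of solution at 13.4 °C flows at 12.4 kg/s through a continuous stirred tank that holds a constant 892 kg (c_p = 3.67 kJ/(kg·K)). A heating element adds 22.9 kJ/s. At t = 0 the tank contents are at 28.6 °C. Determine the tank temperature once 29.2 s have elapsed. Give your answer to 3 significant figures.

M c_p dT/dt = ṁ c_p (T_in − T) + Q̇.
Rearrange: dT/dt = (T_ss − T)/τ with τ = M/ṁ = 71.935 s and T_ss = T_in + Q̇/(ṁ c_p) = 13.903 °C.
Solution: T(t) = T_ss + (T₀ − T_ss) e^(−t/τ).
T(29.2) = 13.903 + (14.697)·e^(−29.2/71.935) = 13.903 + (14.697)·0.66636 = 23.697 °C.

23.7 °C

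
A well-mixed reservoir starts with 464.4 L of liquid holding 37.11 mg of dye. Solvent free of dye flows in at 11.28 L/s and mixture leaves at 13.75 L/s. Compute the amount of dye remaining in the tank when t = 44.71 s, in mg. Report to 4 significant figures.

Let m(t) be the amount of dye. Volume: V(t) = V₀ + (Q_in − Q_out) t = 464.4 − 2.47000 t; V(44.71) = 353.966 L.
Solute balance: dm/dt = 0 − Q_out C = −Q_out m/V(t).
Separate: dm/m = −Q_out dt/V(t) ⇒ ln(m/m₀) = −(Q_out/(Q_in−Q_out)) ln(V/V₀).
m = m₀ (V₀/V)^(Q_out/(Q_in−Q_out)) = 37.11 × (464.4/353.966)^(-5.56680) = 8.18458 mg.

8.185 mg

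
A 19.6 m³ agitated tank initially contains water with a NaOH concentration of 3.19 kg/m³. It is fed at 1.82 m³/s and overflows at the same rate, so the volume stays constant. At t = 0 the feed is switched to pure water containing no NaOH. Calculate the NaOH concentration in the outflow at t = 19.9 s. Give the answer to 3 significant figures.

Transient balance on the dissolved component: V dC/dt = Q(C_in − C).
So dC/dt = (C_in − C)/τ with τ = V/Q = 19.6/1.82 = 10.769 s.
This is linear first-order; C(t) = C_in + (C₀ − C_in) e^(−t/τ).
C(19.9) = 0 + (3.19 − 0)·e^(−19.9/10.769) = 0 + (3.1900)·0.15757 = 0.50266 kg/m³.

0.503 kg/m³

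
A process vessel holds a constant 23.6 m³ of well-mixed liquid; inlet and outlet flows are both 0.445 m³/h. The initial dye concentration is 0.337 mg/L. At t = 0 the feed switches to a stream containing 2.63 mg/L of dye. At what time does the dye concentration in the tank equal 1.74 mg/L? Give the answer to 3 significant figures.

Mass balance on the solute (V constant): V dC/dt = Q(C_in − C), so τ = V/Q = 53.034 h.
C(t) = C_in + (C₀ − C_in) e^(−t/τ). Set C = 1.74 and solve for t:
e^(−t/τ) = (C − C_in)/(C₀ − C_in) = (1.74 − 2.63)/(0.337 − 2.63) = 0.38814
t = −τ ln(…) = 53.034 × 0.94639 = 50.191 h.

50.2 h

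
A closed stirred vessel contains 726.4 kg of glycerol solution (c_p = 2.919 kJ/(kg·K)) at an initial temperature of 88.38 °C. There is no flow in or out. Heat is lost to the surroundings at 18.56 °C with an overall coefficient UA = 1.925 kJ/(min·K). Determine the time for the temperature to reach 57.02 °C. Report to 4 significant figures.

656.8 min

M c_p dT/dt = −UA(T − T_amb).
τ = M c_p/UA = 1101.49 min; T_ss = T_amb = 18.5600 °C.
T(t) = T_ss + (T₀ − T_ss)e^(−t/τ); set T = 57.02:
t = −τ ln[(T − T_ss)/(T₀ − T_ss)] = −1101.49 · ln(0.550845) = 656.818 min.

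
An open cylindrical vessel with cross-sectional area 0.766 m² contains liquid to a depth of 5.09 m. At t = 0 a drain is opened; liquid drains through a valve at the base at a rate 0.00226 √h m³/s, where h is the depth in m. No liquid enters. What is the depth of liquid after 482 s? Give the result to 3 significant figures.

2.39 m

A dh/dt = −Q_out = −0.00226 √h.
This is separable: 2 d(√h)/dt = −0.00226/A, so √h = √h₀ − (0.00226/(2A)) t.
√h = √5.09 − 0.00226·482/(2·0.766) = 2.2561 − 0.71104 = 1.5451.
h = 1.5451² = 2.3872 m.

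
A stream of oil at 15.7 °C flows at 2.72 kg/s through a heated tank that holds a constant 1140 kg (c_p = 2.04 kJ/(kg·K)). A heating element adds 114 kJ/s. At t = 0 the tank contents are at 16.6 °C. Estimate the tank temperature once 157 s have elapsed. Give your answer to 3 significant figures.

M c_p dT/dt = ṁ c_p (T_in − T) + Q̇.
τ = M/ṁ = 419.12 s; T_ss = T_in + Q̇/(ṁ c_p) = 15.7 + 114/(2.72·2.04) = 36.245 °C.
This is linear first-order; T(t) = T_ss + (T₀ − T_ss) e^(−t/τ).
T(157) = 36.245 + (-19.645)·e^(−157/419.12) = 36.245 + (-19.645)·0.68757 = 22.738 °C.

22.7 °C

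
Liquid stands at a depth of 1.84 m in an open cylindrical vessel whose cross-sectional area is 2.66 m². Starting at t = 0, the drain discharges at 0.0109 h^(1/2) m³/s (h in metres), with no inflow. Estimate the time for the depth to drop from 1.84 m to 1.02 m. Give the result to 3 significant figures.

169 s

A dh/dt = −Q_out = −0.0109 √h.
Separate and integrate: 2(√h − √h₀) = −(0.0109/A) t.
t = 2A(√h₀ − √h)/0.0109 = 2·2.66·(√1.84 − √1.02)/0.0109
  = 5.3200 × (1.3565 − 1.0100) / 0.0109 = 169.12 s.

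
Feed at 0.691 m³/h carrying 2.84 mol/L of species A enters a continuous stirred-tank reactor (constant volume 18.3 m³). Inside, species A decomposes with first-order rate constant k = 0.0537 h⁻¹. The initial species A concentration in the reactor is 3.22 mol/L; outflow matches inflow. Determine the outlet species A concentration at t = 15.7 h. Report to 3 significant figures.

Species balance: V dC/dt = Q C_in − Q C − k V C.
dC/dt = (Q/V) C_in − (Q/V + k) C; effective rate a = Q/V + k = 0.037760 + 0.0537 = 0.091460 h⁻¹.
C_ss = Q C_in/(Q + kV) = 1.1725 mol/L; C(t) = C_ss + (C₀ − C_ss) e^(−a t).
C(15.7) = 1.1725 + (2.0475)·e^(−0.091460·15.7) = 1.1725 + (2.0475)·0.23790 = 1.6596 mol/L.

1.66 mol/L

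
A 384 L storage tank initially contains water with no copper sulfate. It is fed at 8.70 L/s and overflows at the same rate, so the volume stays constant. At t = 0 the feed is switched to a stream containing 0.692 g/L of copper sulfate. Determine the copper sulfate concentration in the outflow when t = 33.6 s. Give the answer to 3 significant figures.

0.369 g/L

Unsteady species balance (constant V, well mixed): V dC/dt = Q(C_in − C).
Rewrite as dC/dt + C/τ = C_in/τ, τ = V/Q = 44.138 s.
Solution: C(t) = C_in + (C₀ − C_in) e^(−t/τ).
C(33.6) = 0.692 + (0 − 0.692)·e^(−33.6/44.138) = 0.692 + (-0.69200)·0.46708 = 0.36878 g/L.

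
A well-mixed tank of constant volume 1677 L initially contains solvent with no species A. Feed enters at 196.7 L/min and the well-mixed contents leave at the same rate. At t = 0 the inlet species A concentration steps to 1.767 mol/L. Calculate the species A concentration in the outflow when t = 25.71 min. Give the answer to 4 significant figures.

Accumulation = in − out for the solute gives V dC/dt = Q(C_in − C).
So dC/dt = (C_in − C)/τ with τ = V/Q = 1677/196.7 = 8.52567 min.
Integrating: C(t) = C_in + (C₀ − C_in) e^(−t/τ).
C(25.71) = 1.767 + (0 − 1.767)·e^(−25.71/8.52567) = 1.767 + (-1.76700)·0.0490165 = 1.68039 mol/L.

1.680 mol/L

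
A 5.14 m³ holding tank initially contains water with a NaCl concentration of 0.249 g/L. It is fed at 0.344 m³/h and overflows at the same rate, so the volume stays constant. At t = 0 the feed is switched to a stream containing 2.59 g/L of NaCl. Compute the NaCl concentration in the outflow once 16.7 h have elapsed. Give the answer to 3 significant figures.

1.82 g/L

Unsteady species balance (constant V, well mixed): V dC/dt = Q(C_in − C).
Rewrite as dC/dt + C/τ = C_in/τ, τ = V/Q = 14.942 h.
This is linear first-order; C(t) = C_in + (C₀ − C_in) e^(−t/τ).
C(16.7) = 2.59 + (0.249 − 2.59)·e^(−16.7/14.942) = 2.59 + (-2.3410)·0.32704 = 1.8244 g/L.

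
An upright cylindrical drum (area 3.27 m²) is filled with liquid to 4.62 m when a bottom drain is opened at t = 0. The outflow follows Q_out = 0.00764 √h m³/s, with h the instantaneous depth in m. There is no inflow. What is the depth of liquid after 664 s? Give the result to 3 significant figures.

A dh/dt = −Q_out = −0.00764 √h.
Separate and integrate: 2(√h − √h₀) = −(0.00764/A) t.
√h = √4.62 − 0.00764·664/(2·3.27) = 2.1494 − 0.77568 = 1.3737.
h = 1.3737² = 1.8872 m.

1.89 m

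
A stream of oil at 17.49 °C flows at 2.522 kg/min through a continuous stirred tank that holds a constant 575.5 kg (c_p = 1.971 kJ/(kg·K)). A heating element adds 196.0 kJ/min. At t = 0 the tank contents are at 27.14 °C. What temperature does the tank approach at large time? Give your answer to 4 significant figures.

56.92 °C

M c_p dT/dt = ṁ c_p (T_in − T) + Q̇.
At steady state dT/dt = 0 ⇒ T_ss = T_in + Q̇/(ṁ c_p) = 17.49 + 196.0/(2.522·1.971) = 56.9198 °C.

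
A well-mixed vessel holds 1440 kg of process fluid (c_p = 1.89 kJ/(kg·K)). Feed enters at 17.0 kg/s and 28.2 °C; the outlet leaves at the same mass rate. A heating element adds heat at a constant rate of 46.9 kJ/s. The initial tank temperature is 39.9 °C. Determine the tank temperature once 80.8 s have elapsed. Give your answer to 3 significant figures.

33.6 °C

M c_p dT/dt = ṁ c_p (T_in − T) + Q̇.
Rearrange: dT/dt = (T_ss − T)/τ with τ = M/ṁ = 84.706 s and T_ss = T_in + Q̇/(ṁ c_p) = 29.660 °C.
This is linear first-order; T(t) = T_ss + (T₀ − T_ss) e^(−t/τ).
T(80.8) = 29.660 + (10.240)·e^(−80.8/84.706) = 29.660 + (10.240)·0.38524 = 33.605 °C.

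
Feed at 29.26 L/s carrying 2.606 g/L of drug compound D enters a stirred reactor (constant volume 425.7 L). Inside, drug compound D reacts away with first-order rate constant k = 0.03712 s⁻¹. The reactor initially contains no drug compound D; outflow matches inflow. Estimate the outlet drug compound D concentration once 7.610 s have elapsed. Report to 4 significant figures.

V dC/dt = Q(C_in − C) − k V C.
This is linear with rate a = Q/V + k = 0.105854 s⁻¹.
C_ss = Q C_in/(Q + kV) = 1.69215 g/L; C(t) = C_ss + (C₀ − C_ss) e^(−a t).
C(7.610) = 1.69215 + (-1.69215)·e^(−0.105854·7.610) = 1.69215 + (-1.69215)·0.446843 = 0.936024 g/L.

0.9360 g/L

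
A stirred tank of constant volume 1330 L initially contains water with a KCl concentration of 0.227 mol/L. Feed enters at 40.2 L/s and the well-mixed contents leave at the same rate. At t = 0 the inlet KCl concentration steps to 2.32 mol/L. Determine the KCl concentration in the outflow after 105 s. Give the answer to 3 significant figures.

Species balance on the tank: V dC/dt = Q(C_in − C).
Time constant τ = V/Q = 1330/40.2 = 33.085 s.
C approaches C_in exponentially: C(t) = C_in + (C₀ − C_in) e^(−t/τ).
C(105) = 2.32 + (0.227 − 2.32)·e^(−105/33.085) = 2.32 + (-2.0930)·0.041849 = 2.2324 mol/L.

2.23 mol/L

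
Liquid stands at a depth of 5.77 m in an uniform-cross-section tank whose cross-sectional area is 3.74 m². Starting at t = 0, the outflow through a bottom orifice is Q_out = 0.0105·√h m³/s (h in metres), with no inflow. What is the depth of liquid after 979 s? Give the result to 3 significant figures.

With no inflow, A dh/dt = −0.0105 √h.
Separate and integrate: 2(√h − √h₀) = −(0.0105/A) t.
√h = √5.77 − 0.0105·979/(2·3.74) = 2.4021 − 1.3743 = 1.0278.
h = 1.0278² = 1.0564 m.

1.06 m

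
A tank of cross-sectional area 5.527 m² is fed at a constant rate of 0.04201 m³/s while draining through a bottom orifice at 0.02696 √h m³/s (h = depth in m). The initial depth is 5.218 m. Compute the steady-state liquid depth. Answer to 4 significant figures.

2.428 m

Unsteady balance on liquid volume: A dh/dt = Q_in − 0.02696 √h. At steady state dh/dt = 0:
Q_in = 0.02696 √h_ss ⇒ √h_ss = 0.04201/0.02696 = 1.55823.
h_ss = 1.55823² = 2.42809 m. (Since h₀ = 5.218 m > h_ss, the level will fall toward this value.)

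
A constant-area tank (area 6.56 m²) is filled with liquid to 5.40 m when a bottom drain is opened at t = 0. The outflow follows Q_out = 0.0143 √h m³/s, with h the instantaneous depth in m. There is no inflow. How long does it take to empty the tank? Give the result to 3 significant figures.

A dh/dt = −Q_out = −0.0143 √h.
Separate and integrate: 2(√h − √h₀) = −(0.0143/A) t.
Set h = 0: 2√h₀ = (0.0143/A) t_empty ⇒ t_empty = 2A√h₀/0.0143.
t_empty = 2·6.56·√5.40/0.0143 = 13.120·2.3238/0.0143 = 2132.0 s.

2130 s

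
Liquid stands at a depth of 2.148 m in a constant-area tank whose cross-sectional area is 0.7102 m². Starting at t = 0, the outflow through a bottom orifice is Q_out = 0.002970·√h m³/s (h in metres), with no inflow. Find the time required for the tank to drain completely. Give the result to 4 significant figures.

700.9 s

Volume balance on the tank: A dh/dt = −0.002970 √h.
Separate and integrate: 2(√h − √h₀) = −(0.002970/A) t.
Tank is empty when √h = 0: t_empty = 2A√h₀/0.002970.
t_empty = 2·0.7102·√2.148/0.002970 = 1.42040·1.46561/0.002970 = 700.925 s.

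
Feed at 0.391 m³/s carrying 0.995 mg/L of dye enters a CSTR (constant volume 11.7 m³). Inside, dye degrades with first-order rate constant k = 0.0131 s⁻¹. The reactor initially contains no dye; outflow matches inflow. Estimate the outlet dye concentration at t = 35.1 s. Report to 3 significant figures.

0.575 mg/L

V dC/dt = Q(C_in − C) − k V C.
This is linear with rate a = Q/V + k = 0.046519 s⁻¹.
C_ss = Q C_in/(Q + kV) = 0.71480 mg/L; C(t) = C_ss + (C₀ − C_ss) e^(−a t).
C(35.1) = 0.71480 + (-0.71480)·e^(−0.046519·35.1) = 0.71480 + (-0.71480)·0.19538 = 0.57514 mg/L.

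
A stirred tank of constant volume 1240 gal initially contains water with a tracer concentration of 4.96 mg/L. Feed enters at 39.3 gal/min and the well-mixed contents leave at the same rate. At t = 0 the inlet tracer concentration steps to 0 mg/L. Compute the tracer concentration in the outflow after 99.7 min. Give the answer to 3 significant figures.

0.210 mg/L

Unsteady species balance (constant V, well mixed): V dC/dt = Q(C_in − C).
Time constant τ = V/Q = 1240/39.3 = 31.552 min.
Solution: C(t) = C_in + (C₀ − C_in) e^(−t/τ).
C(99.7) = 0 + (4.96 − 0)·e^(−99.7/31.552) = 0 + (4.9600)·0.042432 = 0.21046 mg/L.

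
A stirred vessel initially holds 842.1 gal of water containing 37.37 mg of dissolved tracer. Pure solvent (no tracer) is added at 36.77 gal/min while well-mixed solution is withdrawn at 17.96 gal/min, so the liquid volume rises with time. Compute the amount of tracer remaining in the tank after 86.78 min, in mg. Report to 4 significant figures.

13.35 mg

Let m(t) be the amount of tracer. Volume: V(t) = V₀ + (Q_in − Q_out) t = 842.1 + 18.8100 t; V(86.78) = 2474.43 gal.
Species balance (pure solvent in): dm/dt = −Q_out · m/V(t).
Separate: dm/m = −Q_out dt/V(t) ⇒ ln(m/m₀) = −(Q_out/(Q_in−Q_out)) ln(V/V₀).
m = m₀ (V₀/V)^(Q_out/(Q_in−Q_out)) = 37.37 × (842.1/2474.43)^(0.954811) = 13.3526 mg.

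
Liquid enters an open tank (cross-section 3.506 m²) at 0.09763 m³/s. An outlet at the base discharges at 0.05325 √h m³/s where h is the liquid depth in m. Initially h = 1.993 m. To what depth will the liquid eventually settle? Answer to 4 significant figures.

3.361 m

Volume balance on the tank: A dh/dt = Q_in − 0.05325 √h. At steady state dh/dt = 0:
Q_in = 0.05325 √h_ss ⇒ √h_ss = 0.09763/0.05325 = 1.83343.
h_ss = 1.83343² = 3.36146 m. (Since h₀ = 1.993 m < h_ss, the level will rise toward this value.)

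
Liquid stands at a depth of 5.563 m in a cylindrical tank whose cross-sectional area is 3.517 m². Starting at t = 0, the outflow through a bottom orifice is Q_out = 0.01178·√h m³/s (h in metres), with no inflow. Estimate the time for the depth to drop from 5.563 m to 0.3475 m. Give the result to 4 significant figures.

Accumulation of liquid (constant cross-section A): A dh/dt = −0.01178 √h.
This is separable: 2 d(√h)/dt = −0.01178/A, so √h = √h₀ − (0.01178/(2A)) t.
t = 2A(√h₀ − √h)/0.01178 = 2·3.517·(√5.563 − √0.3475)/0.01178
  = 7.03400 × (2.35860 − 0.589491) / 0.01178 = 1056.36 s.

1056 s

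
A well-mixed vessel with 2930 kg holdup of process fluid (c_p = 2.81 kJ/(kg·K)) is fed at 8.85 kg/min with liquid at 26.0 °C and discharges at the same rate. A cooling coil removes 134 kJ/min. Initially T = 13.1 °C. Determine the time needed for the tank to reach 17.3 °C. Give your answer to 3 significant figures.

M c_p dT/dt = ṁ c_p (T_in − T) − Q̇.
τ = M/ṁ = 331.07 min; T_ss = T_in − Q̇/(ṁ c_p) = 20.612 °C.
T(t) = T_ss + (T₀ − T_ss) e^(−t/τ). Set T = 17.3:
e^(−t/τ) = (17.3 − 20.612)/(13.1 − 20.612) = 0.44087
t = −331.07 · ln(0.44087) = 271.15 min.

271 min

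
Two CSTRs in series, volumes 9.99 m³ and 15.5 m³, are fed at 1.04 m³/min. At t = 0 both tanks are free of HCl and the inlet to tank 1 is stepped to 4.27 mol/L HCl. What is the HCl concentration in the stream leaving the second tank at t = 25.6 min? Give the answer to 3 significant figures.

2.65 mol/L

Time constants: τᵢ = Vᵢ/Q for each well-mixed tank.
τ₁ = 9.99/1.04 = 9.6058 min; τ₂ = 15.5/1.04 = 14.904 min.
Solving the cascade with C₁(0)=C₂(0)=0 gives C₂(t) = C_in[1 − (τ₁ e^(−t/τ₁) − τ₂ e^(−t/τ₂))/(τ₁ − τ₂)].
At t = 25.6: e^(−t/τ₁) = 0.069595, e^(−t/τ₂) = 0.17948.
C₂ = 4.27·[1 − (9.6058·0.069595 − 14.904·0.17948)/(-5.2981)] = 4.27·0.62128 = 2.6529 mol/L.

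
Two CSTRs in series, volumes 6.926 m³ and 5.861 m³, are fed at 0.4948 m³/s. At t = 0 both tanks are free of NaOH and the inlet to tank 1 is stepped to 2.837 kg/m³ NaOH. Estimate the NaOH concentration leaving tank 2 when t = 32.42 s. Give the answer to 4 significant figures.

2.028 kg/m³

Species balance on tank i: dCᵢ/dt = (Cᵢ₋₁ − Cᵢ)/τᵢ with τᵢ = Vᵢ/Q.
τ₁ = 6.926/0.4948 = 13.9976 s; τ₂ = 5.861/0.4948 = 11.8452 s.
Solving the cascade with C₁(0)=C₂(0)=0 gives C₂(t) = C_in[1 − (τ₁ e^(−t/τ₁) − τ₂ e^(−t/τ₂))/(τ₁ − τ₂)].
At t = 32.42: e^(−t/τ₁) = 0.0986561, e^(−t/τ₂) = 0.0647659.
C₂ = 2.837·[1 − (13.9976·0.0986561 − 11.8452·0.0647659)/(2.15238)] = 2.837·0.714837 = 2.02799 kg/m³.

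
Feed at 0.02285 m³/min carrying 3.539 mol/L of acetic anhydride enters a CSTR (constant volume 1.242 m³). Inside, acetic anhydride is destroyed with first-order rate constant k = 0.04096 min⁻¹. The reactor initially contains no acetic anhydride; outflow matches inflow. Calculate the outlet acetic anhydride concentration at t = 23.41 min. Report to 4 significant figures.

0.8236 mol/L

V dC/dt = Q(C_in − C) − k V C.
dC/dt = (Q/V) C_in − (Q/V + k) C; effective rate a = Q/V + k = 0.0183977 + 0.04096 = 0.0593577 min⁻¹.
C_ss = Q C_in/(Q + kV) = 1.09690 mol/L; C(t) = C_ss + (C₀ − C_ss) e^(−a t).
C(23.41) = 1.09690 + (-1.09690)·e^(−0.0593577·23.41) = 1.09690 + (-1.09690)·0.249184 = 0.823572 mol/L.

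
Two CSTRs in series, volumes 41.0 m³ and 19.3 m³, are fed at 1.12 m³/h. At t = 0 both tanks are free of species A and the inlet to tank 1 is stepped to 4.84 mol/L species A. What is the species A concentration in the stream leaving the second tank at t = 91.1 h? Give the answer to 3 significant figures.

4.10 mol/L

Time constants: τᵢ = Vᵢ/Q for each well-mixed tank.
τ₁ = 41.0/1.12 = 36.607 h; τ₂ = 19.3/1.12 = 17.232 h.
Solving the cascade with C₁(0)=C₂(0)=0 gives C₂(t) = C_in[1 − (τ₁ e^(−t/τ₁) − τ₂ e^(−t/τ₂))/(τ₁ − τ₂)].
At t = 91.1: e^(−t/τ₁) = 0.083027, e^(−t/τ₂) = 0.0050588.
C₂ = 4.84·[1 − (36.607·0.083027 − 17.232·0.0050588)/(19.375)] = 4.84·0.84763 = 4.1025 mol/L.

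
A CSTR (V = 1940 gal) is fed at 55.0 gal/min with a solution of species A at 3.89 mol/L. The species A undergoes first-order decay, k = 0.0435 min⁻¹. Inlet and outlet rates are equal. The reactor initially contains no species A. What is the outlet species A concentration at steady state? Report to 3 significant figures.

Species balance: V dC/dt = Q C_in − Q C − k V C.
Steady state (dC/dt = 0): C_ss = Q C_in/(Q + kV) = C_in/(1 + kV/Q).
C_ss = 55.0·3.89/(55.0 + 0.0435·1940) = 213.95/139.39 = 1.5349 mol/L.

1.53 mol/L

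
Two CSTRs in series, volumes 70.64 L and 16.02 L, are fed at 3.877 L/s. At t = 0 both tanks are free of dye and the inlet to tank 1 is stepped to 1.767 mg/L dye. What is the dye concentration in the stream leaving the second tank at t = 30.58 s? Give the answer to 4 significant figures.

Each tank obeys Vᵢ dCᵢ/dt = Q(Cᵢ₋₁ − Cᵢ), so τᵢ = Vᵢ/Q.
τ₁ = 70.64/3.877 = 18.2203 s; τ₂ = 16.02/3.877 = 4.13206 s.
Solving the cascade with C₁(0)=C₂(0)=0 gives C₂(t) = C_in[1 − (τ₁ e^(−t/τ₁) − τ₂ e^(−t/τ₂))/(τ₁ − τ₂)].
At t = 30.58: e^(−t/τ₁) = 0.186682, e^(−t/τ₂) = 0.000610846.
C₂ = 1.767·[1 − (18.2203·0.186682 − 4.13206·0.000610846)/(14.0882)] = 1.767·0.758744 = 1.34070 mg/L.

1.341 mg/L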